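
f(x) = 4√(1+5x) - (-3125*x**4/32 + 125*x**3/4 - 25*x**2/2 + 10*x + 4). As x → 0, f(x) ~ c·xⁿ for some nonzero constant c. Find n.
5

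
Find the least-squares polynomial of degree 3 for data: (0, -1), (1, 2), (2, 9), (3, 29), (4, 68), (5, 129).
-11/14 + (33/28)x + (-1/28)x² + x³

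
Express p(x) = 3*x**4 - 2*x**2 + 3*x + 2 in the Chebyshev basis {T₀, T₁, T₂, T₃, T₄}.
(17/8)T₀ + (3)T₁ + (1/2)T₂ + (3/8)T₄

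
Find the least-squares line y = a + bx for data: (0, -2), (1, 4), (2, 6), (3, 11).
a = -7/5, b = 41/10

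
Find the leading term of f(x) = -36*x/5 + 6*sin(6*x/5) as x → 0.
-216*x**3/125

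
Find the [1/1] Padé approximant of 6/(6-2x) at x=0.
1/(1 - x/3)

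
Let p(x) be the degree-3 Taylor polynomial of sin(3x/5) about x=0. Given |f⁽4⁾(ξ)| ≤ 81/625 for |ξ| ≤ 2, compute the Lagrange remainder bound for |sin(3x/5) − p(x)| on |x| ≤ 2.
54/625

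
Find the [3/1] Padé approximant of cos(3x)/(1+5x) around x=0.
(27*x**3/40 - 765*x**2/164 + 27*x/820 + 1)/(4127*x/820 + 1)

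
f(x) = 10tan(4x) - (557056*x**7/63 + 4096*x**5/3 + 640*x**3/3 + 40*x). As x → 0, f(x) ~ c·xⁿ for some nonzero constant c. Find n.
9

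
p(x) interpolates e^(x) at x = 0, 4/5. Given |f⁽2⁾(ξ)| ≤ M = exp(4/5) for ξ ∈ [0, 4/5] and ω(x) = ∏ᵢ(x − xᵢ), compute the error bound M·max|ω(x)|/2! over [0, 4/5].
2*exp(4/5)/25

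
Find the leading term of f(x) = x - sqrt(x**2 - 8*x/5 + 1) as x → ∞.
4/5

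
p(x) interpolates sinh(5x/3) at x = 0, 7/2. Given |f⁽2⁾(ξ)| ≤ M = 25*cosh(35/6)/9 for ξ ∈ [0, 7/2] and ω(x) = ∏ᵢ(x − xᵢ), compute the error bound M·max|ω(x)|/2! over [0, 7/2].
1225*cosh(35/6)/288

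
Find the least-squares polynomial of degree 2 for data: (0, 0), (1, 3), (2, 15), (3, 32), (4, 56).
-2/7 + (47/70)x + (47/14)x²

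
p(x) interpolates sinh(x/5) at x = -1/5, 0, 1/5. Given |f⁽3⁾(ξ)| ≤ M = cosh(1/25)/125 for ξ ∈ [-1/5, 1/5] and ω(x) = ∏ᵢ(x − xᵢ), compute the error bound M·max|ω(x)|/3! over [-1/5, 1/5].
sqrt(3)*cosh(1/25)/421875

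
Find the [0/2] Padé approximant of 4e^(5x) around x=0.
4/(25*x**2/2 - 5*x + 1)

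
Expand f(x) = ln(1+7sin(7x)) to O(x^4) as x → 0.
49*x - 2401*x**2/2 + 232897*x**3/6 + O(x**4)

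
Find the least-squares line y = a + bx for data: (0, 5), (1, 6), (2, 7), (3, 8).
a = 5, b = 1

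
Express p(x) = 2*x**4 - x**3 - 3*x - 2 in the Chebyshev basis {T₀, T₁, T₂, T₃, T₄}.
(-5/4)T₀ + (-15/4)T₁ + T₂ + (-1/4)T₃ + (1/4)T₄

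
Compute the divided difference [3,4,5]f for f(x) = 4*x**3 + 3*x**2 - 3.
51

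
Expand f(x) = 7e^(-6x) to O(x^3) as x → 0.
7 - 42*x + 126*x**2 + O(x**3)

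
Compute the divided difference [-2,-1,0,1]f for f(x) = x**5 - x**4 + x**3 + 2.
8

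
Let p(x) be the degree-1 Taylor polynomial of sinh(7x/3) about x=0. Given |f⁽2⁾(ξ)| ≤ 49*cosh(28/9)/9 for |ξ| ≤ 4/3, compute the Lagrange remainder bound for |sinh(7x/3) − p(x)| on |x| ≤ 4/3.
392*cosh(28/9)/81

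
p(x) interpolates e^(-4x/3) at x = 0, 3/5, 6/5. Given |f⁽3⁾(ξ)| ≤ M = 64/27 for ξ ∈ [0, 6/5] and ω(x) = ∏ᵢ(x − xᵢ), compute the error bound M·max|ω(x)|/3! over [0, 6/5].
64*sqrt(3)/3375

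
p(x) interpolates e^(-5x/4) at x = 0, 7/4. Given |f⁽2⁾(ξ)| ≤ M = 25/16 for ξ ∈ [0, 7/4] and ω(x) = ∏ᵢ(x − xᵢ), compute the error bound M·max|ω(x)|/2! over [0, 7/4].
1225/2048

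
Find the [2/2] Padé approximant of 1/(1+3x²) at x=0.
1/(3*x**2 + 1)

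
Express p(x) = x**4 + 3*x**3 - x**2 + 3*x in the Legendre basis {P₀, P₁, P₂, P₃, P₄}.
(-2/15)P₀ + (24/5)P₁ + (-2/21)P₂ + (6/5)P₃ + (8/35)P₄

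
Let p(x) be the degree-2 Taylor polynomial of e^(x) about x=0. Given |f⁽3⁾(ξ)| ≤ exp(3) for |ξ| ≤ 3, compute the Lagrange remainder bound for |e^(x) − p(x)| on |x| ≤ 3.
9*exp(3)/2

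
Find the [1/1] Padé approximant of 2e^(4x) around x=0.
(4*x + 2)/(1 - 2*x)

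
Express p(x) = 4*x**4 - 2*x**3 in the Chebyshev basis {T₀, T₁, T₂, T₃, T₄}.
(3/2)T₀ + (-3/2)T₁ + (2)T₂ + (-1/2)T₃ + (1/2)T₄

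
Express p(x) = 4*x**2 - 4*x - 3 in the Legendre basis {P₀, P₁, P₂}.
(-5/3)P₀ + (-4)P₁ + (8/3)P₂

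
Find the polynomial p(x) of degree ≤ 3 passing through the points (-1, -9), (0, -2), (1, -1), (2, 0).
x**3 - 3*x**2 + 3*x - 2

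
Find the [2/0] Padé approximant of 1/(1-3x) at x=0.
9*x**2 + 3*x + 1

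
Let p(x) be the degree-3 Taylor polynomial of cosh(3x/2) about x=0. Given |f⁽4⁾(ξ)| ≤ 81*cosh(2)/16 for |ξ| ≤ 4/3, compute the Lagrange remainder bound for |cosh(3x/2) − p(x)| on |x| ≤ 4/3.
2*cosh(2)/3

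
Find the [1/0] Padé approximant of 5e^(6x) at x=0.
30*x + 5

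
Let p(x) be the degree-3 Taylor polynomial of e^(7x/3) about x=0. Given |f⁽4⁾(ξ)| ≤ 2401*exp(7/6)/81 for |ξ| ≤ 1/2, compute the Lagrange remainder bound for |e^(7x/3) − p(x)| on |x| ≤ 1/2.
2401*exp(7/6)/31104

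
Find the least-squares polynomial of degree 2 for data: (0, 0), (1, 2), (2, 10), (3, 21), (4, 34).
-3/7 + (109/70)x + (25/14)x²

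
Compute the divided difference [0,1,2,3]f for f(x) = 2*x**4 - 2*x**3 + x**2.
10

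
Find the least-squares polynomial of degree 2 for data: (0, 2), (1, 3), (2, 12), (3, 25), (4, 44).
12/7 + (-29/35)x + (20/7)x²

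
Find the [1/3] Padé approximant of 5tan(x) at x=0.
5*x/(1 - x**2/3)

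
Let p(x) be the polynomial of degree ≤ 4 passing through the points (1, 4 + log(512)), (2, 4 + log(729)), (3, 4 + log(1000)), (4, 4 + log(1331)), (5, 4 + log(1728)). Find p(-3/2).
4 + log(59285549689505892056868344324448208820874232148807968788202283012051522375647232000000000000000000000000000000000000000000000000000000000000000000000000000000000000000000000000000000000000000000000000000000000000000000000000000000000000000000000000000000000000000000000000000000000000000000000000000000000000000000*11**(1/32)*2**(115/128)*3**(113/128)*5**(39/64)/4964270922240166408221004307194249298496206077163764027893898324916734096542073902857075946203322479309131218048907375042182641740738711201260602286732270372571623549738597309279375101742125597215136036079477323249567497014035985854175285265995183679140228471688194057401065078720151908474662955044905024186453601)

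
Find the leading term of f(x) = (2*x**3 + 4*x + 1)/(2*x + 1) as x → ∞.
x**2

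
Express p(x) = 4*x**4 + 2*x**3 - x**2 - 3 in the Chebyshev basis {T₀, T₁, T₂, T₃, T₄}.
(-2)T₀ + (3/2)T₁ + (3/2)T₂ + (1/2)T₃ + (1/2)T₄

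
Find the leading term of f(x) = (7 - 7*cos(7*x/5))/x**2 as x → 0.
343/50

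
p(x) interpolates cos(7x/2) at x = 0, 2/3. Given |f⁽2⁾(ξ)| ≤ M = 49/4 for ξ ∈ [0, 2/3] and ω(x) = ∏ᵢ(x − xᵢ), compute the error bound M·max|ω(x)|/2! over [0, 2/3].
49/72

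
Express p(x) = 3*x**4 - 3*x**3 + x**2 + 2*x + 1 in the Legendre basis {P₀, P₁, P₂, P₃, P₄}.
(29/15)P₀ + (1/5)P₁ + (50/21)P₂ + (-6/5)P₃ + (24/35)P₄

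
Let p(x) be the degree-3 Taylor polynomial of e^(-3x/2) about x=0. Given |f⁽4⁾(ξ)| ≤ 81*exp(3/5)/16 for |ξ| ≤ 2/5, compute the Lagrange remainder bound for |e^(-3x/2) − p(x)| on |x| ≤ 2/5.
27*exp(3/5)/5000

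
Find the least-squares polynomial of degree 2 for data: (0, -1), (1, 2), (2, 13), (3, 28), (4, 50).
-6/5 + (4/5)x + (3)x²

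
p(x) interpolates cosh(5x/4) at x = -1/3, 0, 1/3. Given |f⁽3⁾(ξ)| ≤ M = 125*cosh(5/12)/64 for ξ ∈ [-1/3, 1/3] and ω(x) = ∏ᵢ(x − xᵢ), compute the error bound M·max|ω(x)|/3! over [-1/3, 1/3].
125*sqrt(3)*cosh(5/12)/46656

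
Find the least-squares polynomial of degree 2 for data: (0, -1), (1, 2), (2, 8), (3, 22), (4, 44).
-3/7 + (-15/7)x + (23/7)x²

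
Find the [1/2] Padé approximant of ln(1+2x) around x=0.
2*x/(-x**2/3 + x + 1)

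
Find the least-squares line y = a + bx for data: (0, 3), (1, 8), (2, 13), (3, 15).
a = 18/5, b = 41/10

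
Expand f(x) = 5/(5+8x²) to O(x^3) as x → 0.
1 - 8*x**2/5 + O(x**3)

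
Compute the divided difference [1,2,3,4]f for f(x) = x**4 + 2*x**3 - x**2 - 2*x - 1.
12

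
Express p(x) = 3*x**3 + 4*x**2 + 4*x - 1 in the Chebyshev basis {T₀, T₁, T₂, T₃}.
T₀ + (25/4)T₁ + (2)T₂ + (3/4)T₃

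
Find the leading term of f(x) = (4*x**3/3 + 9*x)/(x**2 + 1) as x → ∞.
4*x/3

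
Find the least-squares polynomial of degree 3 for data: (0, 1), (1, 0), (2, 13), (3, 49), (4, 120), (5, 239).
107/126 + (-2147/756)x + (139/252)x² + (103/54)x³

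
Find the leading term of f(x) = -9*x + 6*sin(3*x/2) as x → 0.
-27*x**3/8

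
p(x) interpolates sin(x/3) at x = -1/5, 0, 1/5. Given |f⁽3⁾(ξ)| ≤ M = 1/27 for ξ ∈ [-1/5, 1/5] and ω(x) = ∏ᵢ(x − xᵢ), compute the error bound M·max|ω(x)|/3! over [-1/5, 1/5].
sqrt(3)/91125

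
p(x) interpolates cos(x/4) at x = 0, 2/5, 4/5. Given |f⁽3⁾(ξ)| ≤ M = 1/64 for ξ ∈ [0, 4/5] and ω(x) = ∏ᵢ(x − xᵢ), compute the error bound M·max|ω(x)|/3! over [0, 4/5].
sqrt(3)/27000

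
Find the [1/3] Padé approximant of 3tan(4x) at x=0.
12*x/(1 - 16*x**2/3)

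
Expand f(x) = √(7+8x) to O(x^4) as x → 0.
sqrt(7) + 4*sqrt(7)*x/7 - 8*sqrt(7)*x**2/49 + 32*sqrt(7)*x**3/343 + O(x**4)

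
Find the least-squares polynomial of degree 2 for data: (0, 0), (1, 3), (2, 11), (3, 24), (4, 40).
-6/35 + (87/70)x + (31/14)x²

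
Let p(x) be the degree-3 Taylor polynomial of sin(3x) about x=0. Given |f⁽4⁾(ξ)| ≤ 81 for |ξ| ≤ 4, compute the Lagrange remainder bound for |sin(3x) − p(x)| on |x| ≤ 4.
864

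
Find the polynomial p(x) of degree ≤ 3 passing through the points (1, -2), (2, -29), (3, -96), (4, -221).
-3*x**3 - 2*x**2 + 3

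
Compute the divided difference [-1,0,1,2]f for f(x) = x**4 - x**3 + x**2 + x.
1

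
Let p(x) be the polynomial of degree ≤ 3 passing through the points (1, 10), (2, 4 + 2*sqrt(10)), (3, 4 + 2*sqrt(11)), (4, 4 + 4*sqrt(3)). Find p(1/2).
-35*sqrt(10)/8 - 5*sqrt(3)/4 + 21*sqrt(11)/8 + 137/8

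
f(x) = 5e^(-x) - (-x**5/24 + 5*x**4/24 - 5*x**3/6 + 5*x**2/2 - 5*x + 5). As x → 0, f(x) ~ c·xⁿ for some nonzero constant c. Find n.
6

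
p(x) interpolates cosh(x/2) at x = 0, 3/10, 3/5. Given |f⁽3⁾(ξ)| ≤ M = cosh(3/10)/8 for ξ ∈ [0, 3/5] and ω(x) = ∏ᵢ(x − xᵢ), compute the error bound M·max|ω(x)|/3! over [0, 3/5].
sqrt(3)*cosh(3/10)/8000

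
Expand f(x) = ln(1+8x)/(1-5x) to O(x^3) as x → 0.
8*x + 8*x**2 + O(x**3)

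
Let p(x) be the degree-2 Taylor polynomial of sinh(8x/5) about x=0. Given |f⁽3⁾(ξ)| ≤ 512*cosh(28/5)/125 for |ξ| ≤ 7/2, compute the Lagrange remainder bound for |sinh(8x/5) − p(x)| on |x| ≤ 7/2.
10976*cosh(28/5)/375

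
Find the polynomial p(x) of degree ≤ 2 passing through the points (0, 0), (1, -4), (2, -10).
-x**2 - 3*x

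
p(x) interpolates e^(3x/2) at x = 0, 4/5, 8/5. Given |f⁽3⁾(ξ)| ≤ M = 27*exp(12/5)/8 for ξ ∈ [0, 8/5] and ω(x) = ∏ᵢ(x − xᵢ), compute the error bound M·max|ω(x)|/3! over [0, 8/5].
8*sqrt(3)*exp(12/5)/125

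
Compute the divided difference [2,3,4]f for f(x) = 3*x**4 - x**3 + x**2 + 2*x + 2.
157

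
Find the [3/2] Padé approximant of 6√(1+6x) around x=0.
(81*x**3/2 + 243*x**2/2 + 54*x + 6)/(27*x**2/4 + 6*x + 1)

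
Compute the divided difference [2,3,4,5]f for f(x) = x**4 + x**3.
15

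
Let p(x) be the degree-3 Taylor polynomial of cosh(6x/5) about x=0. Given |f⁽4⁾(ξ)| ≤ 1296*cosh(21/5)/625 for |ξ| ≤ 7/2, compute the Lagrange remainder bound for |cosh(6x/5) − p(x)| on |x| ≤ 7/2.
64827*cosh(21/5)/5000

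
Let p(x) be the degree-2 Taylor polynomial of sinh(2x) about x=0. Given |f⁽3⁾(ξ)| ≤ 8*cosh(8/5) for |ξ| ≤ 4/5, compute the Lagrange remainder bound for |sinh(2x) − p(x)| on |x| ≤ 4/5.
256*cosh(8/5)/375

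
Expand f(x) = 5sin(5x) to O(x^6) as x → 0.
25*x - 625*x**3/6 + 3125*x**5/24 + O(x**6)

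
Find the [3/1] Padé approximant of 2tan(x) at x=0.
2*x*(x**2 + 3)/3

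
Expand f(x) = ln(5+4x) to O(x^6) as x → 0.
log(5) + 4*x/5 - 8*x**2/25 + 64*x**3/375 - 64*x**4/625 + 1024*x**5/15625 + O(x**6)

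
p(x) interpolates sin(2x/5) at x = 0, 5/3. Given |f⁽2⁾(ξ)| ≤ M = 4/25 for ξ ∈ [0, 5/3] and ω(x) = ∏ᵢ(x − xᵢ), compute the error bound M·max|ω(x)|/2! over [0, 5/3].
1/18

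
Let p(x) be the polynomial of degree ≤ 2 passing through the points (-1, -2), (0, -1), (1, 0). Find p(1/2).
-1/2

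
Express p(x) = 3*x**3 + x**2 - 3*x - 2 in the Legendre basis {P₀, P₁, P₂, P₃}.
(-5/3)P₀ + (-6/5)P₁ + (2/3)P₂ + (6/5)P₃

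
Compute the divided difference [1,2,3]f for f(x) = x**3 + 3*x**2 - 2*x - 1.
9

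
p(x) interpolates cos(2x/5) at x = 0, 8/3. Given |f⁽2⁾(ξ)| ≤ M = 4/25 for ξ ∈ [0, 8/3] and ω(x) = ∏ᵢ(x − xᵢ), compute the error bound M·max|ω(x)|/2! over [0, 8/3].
32/225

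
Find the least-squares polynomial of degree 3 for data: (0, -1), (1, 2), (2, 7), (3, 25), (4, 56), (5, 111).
-115/126 + (1963/756)x + (-41/36)x² + (55/54)x³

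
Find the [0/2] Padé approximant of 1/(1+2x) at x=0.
1/(2*x + 1)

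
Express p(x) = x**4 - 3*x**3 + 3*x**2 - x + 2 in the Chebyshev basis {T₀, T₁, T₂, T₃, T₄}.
(31/8)T₀ + (-13/4)T₁ + (2)T₂ + (-3/4)T₃ + (1/8)T₄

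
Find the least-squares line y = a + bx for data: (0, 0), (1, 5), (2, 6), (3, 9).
a = 4/5, b = 14/5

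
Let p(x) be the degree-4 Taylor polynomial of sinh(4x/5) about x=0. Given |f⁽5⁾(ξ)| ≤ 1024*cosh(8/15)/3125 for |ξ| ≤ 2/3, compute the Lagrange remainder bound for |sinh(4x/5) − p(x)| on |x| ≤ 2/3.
4096*cosh(8/15)/11390625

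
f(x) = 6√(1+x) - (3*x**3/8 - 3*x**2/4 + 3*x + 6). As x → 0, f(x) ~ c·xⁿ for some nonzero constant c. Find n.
4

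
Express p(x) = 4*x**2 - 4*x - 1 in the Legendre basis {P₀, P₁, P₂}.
(1/3)P₀ + (-4)P₁ + (8/3)P₂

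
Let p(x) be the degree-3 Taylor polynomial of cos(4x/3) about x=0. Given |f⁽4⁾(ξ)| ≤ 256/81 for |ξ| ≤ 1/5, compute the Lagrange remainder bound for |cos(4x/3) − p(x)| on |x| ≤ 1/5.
32/151875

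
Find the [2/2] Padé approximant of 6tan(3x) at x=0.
18*x/(1 - 3*x**2)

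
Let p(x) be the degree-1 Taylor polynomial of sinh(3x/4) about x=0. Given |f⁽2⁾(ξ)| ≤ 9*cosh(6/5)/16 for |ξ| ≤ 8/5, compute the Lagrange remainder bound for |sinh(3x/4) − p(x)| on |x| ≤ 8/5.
18*cosh(6/5)/25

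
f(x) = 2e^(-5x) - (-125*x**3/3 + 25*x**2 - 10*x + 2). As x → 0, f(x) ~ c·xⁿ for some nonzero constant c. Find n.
4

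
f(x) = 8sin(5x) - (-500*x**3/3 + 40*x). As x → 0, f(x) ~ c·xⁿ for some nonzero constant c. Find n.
5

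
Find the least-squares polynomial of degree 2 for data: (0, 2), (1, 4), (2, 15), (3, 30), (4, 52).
59/35 + (1/35)x + (22/7)x²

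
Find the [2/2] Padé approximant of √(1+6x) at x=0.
(45*x**2/4 + 15*x/2 + 1)/(9*x**2/4 + 9*x/2 + 1)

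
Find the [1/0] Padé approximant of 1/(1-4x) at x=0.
4*x + 1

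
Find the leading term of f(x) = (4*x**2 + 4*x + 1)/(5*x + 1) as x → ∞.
4*x/5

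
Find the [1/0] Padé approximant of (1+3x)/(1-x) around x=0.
4*x + 1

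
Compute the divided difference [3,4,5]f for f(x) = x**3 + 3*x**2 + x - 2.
15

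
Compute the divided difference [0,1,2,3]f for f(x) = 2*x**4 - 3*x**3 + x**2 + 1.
9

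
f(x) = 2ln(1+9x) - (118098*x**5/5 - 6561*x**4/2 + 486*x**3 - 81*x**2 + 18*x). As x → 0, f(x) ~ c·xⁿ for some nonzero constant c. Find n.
6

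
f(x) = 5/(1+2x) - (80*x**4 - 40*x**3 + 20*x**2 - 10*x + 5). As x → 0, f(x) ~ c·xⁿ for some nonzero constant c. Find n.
5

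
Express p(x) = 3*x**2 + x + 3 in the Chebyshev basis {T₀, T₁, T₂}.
(9/2)T₀ + T₁ + (3/2)T₂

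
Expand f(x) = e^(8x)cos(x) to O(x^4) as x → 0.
1 + 8*x + 63*x**2/2 + 244*x**3/3 + O(x**4)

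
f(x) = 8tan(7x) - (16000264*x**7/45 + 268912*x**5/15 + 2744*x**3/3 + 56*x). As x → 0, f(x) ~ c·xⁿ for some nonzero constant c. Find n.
9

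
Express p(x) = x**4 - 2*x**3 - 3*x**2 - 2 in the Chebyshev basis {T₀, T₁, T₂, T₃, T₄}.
(-25/8)T₀ + (-3/2)T₁ - T₂ + (-1/2)T₃ + (1/8)T₄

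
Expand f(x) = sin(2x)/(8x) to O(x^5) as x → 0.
1/4 - x**2/6 + x**4/30 + O(x**5)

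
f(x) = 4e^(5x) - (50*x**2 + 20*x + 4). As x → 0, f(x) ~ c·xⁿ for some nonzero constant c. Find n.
3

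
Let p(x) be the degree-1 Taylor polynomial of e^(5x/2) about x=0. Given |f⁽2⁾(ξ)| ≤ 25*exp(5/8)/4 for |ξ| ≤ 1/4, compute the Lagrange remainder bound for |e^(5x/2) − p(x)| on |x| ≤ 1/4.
25*exp(5/8)/128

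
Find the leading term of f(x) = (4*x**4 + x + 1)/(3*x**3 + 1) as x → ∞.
4*x/3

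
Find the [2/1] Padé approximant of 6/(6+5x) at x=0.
1/(5*x/6 + 1)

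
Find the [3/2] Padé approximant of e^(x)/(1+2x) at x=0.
(353*x**3/7860 + 669*x**2/2620 + 99*x/131 + 1)/(-1281*x**2/2620 + 230*x/131 + 1)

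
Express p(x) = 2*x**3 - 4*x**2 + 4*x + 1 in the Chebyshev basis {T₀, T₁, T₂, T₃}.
-T₀ + (11/2)T₁ + (-2)T₂ + (1/2)T₃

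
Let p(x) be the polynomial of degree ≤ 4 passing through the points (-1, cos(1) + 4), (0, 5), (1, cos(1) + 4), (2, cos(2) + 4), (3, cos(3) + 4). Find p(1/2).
3*cos(3)/128 - 5*cos(2)/32 + 85*cos(1)/128 + 143/32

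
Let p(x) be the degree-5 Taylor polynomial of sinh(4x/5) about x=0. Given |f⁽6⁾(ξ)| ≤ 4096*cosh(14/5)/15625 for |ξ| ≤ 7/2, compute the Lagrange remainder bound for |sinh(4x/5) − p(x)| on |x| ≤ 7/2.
470596*cosh(14/5)/703125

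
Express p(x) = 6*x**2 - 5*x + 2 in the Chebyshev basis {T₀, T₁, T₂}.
(5)T₀ + (-5)T₁ + (3)T₂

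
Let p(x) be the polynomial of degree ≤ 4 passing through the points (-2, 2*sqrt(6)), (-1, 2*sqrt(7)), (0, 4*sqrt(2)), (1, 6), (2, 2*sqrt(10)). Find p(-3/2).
-35*sqrt(2)/16 - 5*sqrt(10)/64 + 21/16 + 35*sqrt(6)/64 + 35*sqrt(7)/16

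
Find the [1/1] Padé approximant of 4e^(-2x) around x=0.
(4 - 4*x)/(x + 1)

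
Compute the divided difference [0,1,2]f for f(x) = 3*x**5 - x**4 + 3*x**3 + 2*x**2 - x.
49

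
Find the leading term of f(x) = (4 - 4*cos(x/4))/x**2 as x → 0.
1/8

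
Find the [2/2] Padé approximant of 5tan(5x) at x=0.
25*x/(1 - 25*x**2/3)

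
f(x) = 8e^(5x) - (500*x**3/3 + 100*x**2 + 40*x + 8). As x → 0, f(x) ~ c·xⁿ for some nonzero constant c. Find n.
4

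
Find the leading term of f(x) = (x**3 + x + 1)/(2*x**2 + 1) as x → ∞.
x/2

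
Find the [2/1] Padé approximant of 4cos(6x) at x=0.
4 - 72*x**2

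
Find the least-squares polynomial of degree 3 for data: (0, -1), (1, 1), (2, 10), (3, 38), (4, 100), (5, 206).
-121/126 + (289/108)x + (-731/252)x² + (115/54)x³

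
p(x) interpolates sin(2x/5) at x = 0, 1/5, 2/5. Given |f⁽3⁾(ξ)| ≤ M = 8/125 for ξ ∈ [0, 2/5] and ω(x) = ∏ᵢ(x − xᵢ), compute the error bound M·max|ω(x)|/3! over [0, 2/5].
8*sqrt(3)/421875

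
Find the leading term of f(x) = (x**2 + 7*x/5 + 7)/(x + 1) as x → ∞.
x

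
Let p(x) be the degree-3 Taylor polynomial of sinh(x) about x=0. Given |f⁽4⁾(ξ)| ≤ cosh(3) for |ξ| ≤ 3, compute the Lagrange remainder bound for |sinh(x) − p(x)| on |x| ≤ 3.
27*cosh(3)/8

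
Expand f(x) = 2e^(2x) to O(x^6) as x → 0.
2 + 4*x + 4*x**2 + 8*x**3/3 + 4*x**4/3 + 8*x**5/15 + O(x**6)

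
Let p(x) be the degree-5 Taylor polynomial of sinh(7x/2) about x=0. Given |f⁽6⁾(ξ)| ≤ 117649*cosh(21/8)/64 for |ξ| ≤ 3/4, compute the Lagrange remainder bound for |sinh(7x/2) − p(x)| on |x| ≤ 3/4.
9529569*cosh(21/8)/20971520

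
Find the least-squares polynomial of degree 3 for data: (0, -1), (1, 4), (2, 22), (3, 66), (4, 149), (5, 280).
-55/63 + (571/378)x + (65/63)x² + (107/54)x³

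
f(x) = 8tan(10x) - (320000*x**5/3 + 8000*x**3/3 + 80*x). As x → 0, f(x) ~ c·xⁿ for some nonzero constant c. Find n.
7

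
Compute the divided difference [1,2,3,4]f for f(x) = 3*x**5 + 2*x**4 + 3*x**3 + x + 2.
218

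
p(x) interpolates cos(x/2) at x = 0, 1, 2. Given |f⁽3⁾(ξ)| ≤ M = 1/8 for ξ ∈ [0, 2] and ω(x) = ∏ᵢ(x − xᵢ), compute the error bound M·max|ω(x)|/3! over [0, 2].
sqrt(3)/216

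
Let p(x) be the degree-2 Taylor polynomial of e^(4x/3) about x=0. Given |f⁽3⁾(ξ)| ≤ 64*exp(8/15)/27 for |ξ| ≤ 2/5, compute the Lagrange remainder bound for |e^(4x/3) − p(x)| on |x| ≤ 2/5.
256*exp(8/15)/10125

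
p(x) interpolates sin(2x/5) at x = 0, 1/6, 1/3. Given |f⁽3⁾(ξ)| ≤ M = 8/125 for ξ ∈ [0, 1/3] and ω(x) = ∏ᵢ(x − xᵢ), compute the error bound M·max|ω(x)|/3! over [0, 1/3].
sqrt(3)/91125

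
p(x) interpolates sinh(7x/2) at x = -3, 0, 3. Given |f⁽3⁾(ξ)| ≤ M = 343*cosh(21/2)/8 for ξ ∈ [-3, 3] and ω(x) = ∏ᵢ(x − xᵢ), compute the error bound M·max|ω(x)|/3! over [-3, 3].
343*sqrt(3)*cosh(21/2)/8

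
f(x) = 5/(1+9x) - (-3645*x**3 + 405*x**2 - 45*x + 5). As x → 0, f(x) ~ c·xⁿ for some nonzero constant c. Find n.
4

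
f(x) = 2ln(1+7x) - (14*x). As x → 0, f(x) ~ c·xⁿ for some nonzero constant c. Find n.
2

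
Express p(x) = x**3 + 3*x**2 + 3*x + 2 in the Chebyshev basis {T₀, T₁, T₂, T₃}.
(7/2)T₀ + (15/4)T₁ + (3/2)T₂ + (1/4)T₃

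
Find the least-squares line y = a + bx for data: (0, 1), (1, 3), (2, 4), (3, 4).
a = 3/2, b = 1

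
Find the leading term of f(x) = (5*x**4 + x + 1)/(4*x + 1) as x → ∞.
5*x**3/4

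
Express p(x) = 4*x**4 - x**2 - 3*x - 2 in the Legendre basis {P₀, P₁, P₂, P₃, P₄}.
(-23/15)P₀ + (-3)P₁ + (34/21)P₂ + (32/35)P₄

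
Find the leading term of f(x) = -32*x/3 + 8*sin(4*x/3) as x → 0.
-256*x**3/81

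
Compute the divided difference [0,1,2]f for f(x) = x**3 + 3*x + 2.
3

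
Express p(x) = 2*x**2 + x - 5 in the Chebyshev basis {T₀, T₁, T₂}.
(-4)T₀ + T₁ + T₂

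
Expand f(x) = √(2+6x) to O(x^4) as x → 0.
sqrt(2) + 3*sqrt(2)*x/2 - 9*sqrt(2)*x**2/8 + 27*sqrt(2)*x**3/16 + O(x**4)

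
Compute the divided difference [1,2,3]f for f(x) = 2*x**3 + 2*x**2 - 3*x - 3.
14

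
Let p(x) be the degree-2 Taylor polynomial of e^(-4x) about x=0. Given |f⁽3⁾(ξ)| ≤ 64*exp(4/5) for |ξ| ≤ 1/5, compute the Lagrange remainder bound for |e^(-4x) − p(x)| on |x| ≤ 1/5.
32*exp(4/5)/375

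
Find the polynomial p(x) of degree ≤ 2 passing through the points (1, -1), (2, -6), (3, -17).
-3*x**2 + 4*x - 2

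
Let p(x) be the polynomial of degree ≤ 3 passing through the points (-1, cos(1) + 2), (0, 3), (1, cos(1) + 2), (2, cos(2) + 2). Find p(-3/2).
-3/16 - 5*cos(2)/16 + 7*cos(1)/2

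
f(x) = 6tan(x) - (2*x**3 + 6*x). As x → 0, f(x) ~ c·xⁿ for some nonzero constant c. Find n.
5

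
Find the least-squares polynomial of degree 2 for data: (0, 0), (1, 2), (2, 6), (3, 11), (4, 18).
-1/35 + (19/14)x + (11/14)x²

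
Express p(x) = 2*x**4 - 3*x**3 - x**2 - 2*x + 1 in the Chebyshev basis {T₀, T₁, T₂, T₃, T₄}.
(5/4)T₀ + (-17/4)T₁ + (1/2)T₂ + (-3/4)T₃ + (1/4)T₄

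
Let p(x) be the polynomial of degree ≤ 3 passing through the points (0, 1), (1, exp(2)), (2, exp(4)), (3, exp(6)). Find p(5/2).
-5*exp(2)/16 + 1/16 + 15*exp(4)/16 + 5*exp(6)/16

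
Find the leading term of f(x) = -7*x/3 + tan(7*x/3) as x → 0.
343*x**3/81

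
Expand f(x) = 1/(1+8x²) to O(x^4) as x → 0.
1 - 8*x**2 + O(x**4)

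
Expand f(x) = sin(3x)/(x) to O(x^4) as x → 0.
3 - 9*x**2/2 + O(x**4)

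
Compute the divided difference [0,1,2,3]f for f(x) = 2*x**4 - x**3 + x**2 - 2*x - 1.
11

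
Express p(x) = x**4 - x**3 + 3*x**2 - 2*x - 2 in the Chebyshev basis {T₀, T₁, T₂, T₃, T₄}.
(-1/8)T₀ + (-11/4)T₁ + (2)T₂ + (-1/4)T₃ + (1/8)T₄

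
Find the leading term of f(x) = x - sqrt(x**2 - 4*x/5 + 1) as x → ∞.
2/5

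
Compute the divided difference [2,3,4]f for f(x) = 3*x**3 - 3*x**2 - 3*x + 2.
24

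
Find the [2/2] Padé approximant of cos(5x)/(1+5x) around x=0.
(-175*x**2/12 + 5*x/6 + 1)/(25*x**2/12 + 35*x/6 + 1)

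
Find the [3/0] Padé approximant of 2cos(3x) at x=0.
2 - 9*x**2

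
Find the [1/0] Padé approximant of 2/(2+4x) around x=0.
1 - 2*x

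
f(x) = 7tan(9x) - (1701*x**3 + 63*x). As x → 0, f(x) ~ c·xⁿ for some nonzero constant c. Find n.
5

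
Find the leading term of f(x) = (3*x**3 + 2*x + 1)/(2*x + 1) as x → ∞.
3*x**2/2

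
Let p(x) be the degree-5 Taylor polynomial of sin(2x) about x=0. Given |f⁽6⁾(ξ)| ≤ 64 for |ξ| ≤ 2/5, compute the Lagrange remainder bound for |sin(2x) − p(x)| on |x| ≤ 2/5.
256/703125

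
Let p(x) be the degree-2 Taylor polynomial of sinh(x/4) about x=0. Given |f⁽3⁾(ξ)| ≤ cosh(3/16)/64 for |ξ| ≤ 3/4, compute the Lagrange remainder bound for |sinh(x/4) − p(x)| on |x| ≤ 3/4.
9*cosh(3/16)/8192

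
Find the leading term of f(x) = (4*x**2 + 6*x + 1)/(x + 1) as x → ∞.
4*x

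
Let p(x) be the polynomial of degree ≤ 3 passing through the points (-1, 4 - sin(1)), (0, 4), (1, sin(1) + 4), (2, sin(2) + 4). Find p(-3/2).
-7*sin(1)/8 - 5*sin(2)/16 + 4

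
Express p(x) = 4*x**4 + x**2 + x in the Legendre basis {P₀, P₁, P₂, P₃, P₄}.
(17/15)P₀ + P₁ + (62/21)P₂ + (32/35)P₄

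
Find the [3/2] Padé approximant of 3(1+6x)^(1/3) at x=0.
(56*x**3/5 + 252*x**2/5 + 126*x/5 + 3)/(8*x**2 + 32*x/5 + 1)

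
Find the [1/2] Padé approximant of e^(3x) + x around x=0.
(65*x/23 + 1)/(9*x**2/46 - 27*x/23 + 1)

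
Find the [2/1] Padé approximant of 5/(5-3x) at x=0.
1/(1 - 3*x/5)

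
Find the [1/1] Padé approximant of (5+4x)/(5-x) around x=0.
(4*x/5 + 1)/(1 - x/5)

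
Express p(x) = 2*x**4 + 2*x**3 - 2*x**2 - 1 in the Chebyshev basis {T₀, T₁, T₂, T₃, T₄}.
(-5/4)T₀ + (3/2)T₁ + (1/2)T₃ + (1/4)T₄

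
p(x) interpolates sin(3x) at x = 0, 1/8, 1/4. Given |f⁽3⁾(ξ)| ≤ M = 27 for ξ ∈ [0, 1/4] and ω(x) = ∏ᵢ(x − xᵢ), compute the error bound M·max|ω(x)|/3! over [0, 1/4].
sqrt(3)/512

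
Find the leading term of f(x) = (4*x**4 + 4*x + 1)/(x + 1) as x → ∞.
4*x**3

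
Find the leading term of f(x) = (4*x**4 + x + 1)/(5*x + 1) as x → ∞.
4*x**3/5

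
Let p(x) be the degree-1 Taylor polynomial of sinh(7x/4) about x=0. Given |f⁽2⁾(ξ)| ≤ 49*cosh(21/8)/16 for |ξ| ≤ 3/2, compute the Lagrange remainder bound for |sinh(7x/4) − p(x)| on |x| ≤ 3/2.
441*cosh(21/8)/128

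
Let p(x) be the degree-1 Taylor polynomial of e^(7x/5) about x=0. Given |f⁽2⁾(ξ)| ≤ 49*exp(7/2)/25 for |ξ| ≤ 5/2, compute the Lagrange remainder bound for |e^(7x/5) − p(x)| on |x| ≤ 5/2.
49*exp(7/2)/8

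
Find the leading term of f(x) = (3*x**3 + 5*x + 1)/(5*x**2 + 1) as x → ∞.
3*x/5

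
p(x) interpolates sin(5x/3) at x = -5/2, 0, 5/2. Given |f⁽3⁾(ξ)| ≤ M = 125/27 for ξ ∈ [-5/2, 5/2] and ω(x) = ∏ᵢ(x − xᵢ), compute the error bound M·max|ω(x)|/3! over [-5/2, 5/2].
15625*sqrt(3)/5832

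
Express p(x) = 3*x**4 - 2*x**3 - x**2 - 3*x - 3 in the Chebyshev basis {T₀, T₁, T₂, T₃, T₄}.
(-19/8)T₀ + (-9/2)T₁ + T₂ + (-1/2)T₃ + (3/8)T₄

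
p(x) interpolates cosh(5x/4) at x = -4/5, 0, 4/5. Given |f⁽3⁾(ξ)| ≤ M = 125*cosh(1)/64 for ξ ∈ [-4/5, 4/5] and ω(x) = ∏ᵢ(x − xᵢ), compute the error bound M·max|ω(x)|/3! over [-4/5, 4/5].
sqrt(3)*cosh(1)/27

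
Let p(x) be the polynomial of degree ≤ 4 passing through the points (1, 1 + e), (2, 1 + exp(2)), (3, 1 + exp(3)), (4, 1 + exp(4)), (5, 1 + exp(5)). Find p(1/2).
-45*exp(4)/32 - 105*exp(2)/32 + 1 + 315*e/128 + 35*exp(5)/128 + 189*exp(3)/64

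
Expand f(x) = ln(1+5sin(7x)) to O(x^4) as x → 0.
35*x - 1225*x**2/2 + 84035*x**3/6 + O(x**4)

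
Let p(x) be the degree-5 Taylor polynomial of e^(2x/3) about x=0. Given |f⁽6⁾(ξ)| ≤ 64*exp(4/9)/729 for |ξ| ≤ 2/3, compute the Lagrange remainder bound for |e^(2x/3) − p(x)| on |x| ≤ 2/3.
256*exp(4/9)/23914845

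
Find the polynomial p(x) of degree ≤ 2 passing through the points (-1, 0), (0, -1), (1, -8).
-3*x**2 - 4*x - 1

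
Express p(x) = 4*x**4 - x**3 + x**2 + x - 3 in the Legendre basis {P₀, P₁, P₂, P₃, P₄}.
(-28/15)P₀ + (2/5)P₁ + (62/21)P₂ + (-2/5)P₃ + (32/35)P₄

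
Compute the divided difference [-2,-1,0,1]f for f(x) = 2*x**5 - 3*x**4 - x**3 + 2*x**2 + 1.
15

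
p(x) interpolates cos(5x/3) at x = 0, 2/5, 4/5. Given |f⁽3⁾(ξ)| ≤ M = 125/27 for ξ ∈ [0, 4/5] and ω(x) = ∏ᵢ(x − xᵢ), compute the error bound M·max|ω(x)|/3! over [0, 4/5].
8*sqrt(3)/729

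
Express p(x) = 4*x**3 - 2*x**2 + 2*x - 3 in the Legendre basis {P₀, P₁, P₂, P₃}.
(-11/3)P₀ + (22/5)P₁ + (-4/3)P₂ + (8/5)P₃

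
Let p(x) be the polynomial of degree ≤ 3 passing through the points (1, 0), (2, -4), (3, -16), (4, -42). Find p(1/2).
7/8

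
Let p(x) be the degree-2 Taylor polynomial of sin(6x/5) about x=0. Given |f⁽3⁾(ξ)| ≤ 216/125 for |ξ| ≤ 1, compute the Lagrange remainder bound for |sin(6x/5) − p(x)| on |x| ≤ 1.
36/125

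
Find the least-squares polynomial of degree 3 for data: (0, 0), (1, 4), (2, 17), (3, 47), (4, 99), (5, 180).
1/18 + (755/756)x + (211/126)x² + (115/108)x³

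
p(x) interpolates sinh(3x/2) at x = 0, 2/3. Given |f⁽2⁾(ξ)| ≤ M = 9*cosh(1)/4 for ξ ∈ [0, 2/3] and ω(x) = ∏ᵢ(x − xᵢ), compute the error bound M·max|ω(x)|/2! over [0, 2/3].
cosh(1)/8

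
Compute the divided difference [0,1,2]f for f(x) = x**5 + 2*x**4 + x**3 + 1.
32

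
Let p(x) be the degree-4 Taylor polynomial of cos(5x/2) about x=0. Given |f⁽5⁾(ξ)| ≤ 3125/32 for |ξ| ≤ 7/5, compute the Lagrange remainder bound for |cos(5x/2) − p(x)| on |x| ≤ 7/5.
16807/3840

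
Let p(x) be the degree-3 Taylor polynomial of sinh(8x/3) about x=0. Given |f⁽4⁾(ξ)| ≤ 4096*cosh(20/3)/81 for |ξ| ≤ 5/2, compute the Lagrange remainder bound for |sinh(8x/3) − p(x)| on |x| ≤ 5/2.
20000*cosh(20/3)/243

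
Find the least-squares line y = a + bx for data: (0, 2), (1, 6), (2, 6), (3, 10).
a = 12/5, b = 12/5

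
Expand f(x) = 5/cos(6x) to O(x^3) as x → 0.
5 + 90*x**2 + O(x**3)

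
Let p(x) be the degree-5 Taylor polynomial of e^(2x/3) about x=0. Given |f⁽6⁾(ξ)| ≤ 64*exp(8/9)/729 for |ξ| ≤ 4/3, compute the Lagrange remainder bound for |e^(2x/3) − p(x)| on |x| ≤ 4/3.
16384*exp(8/9)/23914845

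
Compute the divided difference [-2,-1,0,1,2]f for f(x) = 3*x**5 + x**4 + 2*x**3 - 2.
1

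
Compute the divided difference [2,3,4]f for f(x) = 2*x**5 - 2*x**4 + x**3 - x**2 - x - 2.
468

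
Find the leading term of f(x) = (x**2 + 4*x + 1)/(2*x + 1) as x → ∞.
x/2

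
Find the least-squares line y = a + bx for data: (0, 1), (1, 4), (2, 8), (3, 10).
a = 11/10, b = 31/10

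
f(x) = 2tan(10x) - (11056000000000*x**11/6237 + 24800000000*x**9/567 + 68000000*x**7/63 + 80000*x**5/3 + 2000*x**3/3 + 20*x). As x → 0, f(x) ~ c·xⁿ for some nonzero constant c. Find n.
13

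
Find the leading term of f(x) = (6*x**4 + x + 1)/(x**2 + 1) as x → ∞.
6*x**2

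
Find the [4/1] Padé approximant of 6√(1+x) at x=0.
(9*x**4/320 - 3*x**3/20 + 27*x**2/20 + 36*x/5 + 6)/(7*x/10 + 1)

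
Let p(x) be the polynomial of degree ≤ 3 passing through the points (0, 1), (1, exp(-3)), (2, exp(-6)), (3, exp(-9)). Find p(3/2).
(-exp(9) - 1 + 9*exp(3) + 9*exp(6))*exp(-9)/16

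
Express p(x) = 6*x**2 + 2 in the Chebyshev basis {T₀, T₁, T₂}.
(5)T₀ + (3)T₂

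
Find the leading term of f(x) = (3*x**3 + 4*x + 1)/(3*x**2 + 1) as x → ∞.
x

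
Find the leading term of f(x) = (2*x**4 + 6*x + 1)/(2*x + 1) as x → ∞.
x**3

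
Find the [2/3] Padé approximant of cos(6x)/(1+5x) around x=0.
(1 - 15*x**2)/(15*x**3 + 3*x**2 + 5*x + 1)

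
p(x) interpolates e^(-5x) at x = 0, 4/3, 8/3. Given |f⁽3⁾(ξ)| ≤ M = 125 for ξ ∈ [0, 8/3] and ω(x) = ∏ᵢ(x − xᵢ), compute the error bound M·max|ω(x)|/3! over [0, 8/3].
8000*sqrt(3)/729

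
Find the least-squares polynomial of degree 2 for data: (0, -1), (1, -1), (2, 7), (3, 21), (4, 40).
-46/35 + (-76/35)x + (22/7)x²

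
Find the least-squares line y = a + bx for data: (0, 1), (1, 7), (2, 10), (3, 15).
a = 3/2, b = 9/2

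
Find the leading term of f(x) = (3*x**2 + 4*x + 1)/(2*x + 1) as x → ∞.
3*x/2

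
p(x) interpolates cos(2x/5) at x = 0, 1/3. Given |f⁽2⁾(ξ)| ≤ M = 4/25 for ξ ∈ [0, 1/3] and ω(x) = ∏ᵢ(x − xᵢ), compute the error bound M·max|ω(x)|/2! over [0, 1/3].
1/450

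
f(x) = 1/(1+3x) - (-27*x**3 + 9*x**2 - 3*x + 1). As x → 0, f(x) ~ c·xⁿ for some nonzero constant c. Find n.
4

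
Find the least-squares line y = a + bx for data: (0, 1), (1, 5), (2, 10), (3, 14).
a = 9/10, b = 22/5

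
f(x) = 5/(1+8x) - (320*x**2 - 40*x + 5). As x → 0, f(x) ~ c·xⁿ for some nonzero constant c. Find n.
3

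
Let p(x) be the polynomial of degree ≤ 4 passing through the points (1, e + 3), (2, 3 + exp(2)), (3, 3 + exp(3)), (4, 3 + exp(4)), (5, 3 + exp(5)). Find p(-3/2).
-1365*exp(4)/32 - 2145*exp(2)/32 + 3 + 3003*e/128 + 1155*exp(5)/128 + 5005*exp(3)/64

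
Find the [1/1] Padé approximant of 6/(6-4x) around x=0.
1/(1 - 2*x/3)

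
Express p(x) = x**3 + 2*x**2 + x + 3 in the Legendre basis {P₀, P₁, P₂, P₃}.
(11/3)P₀ + (8/5)P₁ + (4/3)P₂ + (2/5)P₃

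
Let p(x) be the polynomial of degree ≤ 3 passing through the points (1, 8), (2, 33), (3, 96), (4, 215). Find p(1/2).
33/8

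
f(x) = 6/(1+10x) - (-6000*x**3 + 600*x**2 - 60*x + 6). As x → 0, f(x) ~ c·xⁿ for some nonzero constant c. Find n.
4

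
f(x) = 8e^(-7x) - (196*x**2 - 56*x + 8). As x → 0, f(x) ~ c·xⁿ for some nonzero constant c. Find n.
3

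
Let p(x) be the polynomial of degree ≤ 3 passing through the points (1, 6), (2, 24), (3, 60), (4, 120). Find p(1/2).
15/8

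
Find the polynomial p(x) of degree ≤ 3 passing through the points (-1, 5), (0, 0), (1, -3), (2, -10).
-x**3 + x**2 - 3*x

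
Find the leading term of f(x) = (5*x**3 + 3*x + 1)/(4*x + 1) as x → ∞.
5*x**2/4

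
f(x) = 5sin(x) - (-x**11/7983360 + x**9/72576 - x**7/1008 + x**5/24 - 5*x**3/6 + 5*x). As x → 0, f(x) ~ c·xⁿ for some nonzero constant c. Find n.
13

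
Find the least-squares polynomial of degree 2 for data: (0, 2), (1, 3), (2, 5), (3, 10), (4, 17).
15/7 + (-41/70)x + (15/14)x²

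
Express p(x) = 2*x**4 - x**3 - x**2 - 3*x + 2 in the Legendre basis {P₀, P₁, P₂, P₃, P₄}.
(31/15)P₀ + (-18/5)P₁ + (10/21)P₂ + (-2/5)P₃ + (16/35)P₄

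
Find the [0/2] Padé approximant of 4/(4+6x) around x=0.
1/(3*x/2 + 1)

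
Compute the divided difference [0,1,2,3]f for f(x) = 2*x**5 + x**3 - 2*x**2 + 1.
51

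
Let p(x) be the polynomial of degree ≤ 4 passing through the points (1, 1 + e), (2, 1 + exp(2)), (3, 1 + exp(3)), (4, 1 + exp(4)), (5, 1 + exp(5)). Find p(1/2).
-45*exp(4)/32 - 105*exp(2)/32 + 1 + 315*e/128 + 35*exp(5)/128 + 189*exp(3)/64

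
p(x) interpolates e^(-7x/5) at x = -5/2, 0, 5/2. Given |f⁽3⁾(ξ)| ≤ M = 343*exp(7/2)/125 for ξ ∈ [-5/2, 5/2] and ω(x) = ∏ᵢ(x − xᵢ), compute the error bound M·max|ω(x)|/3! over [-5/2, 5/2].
343*sqrt(3)*exp(7/2)/216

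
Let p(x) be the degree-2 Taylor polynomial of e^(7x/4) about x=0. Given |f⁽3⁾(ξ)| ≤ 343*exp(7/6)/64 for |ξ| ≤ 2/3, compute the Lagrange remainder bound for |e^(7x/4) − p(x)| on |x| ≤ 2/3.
343*exp(7/6)/1296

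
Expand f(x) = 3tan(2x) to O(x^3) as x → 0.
6*x + O(x**3)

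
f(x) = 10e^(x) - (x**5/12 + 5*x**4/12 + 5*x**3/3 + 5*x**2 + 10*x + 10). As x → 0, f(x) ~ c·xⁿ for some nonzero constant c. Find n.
6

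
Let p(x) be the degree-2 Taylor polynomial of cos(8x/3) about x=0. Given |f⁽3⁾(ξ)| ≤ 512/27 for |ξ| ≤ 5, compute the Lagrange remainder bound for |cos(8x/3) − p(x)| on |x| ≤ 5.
32000/81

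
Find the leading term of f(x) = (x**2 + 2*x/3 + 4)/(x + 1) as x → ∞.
x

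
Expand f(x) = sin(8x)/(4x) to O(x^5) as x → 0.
2 - 64*x**2/3 + 1024*x**4/15 + O(x**5)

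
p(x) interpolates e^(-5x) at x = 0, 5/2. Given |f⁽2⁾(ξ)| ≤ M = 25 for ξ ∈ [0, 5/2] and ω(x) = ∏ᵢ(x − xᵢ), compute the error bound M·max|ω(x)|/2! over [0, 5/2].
625/32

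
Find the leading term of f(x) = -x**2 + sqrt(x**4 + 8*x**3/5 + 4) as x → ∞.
4*x/5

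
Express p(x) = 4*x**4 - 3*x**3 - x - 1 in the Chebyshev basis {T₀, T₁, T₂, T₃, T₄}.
(1/2)T₀ + (-13/4)T₁ + (2)T₂ + (-3/4)T₃ + (1/2)T₄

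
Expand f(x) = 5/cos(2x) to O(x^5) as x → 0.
5 + 10*x**2 + 50*x**4/3 + O(x**5)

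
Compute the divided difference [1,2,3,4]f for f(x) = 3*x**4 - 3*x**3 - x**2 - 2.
27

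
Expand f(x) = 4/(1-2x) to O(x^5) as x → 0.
4 + 8*x + 16*x**2 + 32*x**3 + 64*x**4 + O(x**5)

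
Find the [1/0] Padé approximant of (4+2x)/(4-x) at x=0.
3*x/4 + 1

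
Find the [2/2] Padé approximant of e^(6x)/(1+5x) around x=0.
(78*x**2/11 + 43*x/11 + 1)/(-97*x**2/11 + 32*x/11 + 1)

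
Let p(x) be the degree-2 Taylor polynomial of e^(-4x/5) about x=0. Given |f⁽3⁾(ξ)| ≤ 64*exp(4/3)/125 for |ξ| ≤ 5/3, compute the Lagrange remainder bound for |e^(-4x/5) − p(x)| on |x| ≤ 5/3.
32*exp(4/3)/81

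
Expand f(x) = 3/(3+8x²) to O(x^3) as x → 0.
1 - 8*x**2/3 + O(x**3)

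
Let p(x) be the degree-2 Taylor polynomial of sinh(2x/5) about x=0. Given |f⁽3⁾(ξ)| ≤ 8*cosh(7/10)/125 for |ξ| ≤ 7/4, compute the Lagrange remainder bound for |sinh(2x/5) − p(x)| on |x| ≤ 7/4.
343*cosh(7/10)/6000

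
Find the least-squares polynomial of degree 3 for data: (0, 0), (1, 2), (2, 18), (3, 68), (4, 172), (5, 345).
10/63 + (5/378)x + (-431/252)x² + (335/108)x³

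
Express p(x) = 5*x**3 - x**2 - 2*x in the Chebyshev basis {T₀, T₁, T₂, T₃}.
(-1/2)T₀ + (7/4)T₁ + (-1/2)T₂ + (5/4)T₃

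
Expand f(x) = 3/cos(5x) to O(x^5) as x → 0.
3 + 75*x**2/2 + 3125*x**4/8 + O(x**5)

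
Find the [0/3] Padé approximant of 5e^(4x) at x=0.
5/(-32*x**3/3 + 8*x**2 - 4*x + 1)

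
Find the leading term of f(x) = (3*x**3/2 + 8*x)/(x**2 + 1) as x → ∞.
3*x/2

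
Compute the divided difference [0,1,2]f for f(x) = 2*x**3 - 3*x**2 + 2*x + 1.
3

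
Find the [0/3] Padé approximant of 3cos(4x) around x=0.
3/(8*x**2 + 1)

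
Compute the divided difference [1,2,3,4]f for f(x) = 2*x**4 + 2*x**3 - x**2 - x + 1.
22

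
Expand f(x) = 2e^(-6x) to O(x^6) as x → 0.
2 - 12*x + 36*x**2 - 72*x**3 + 108*x**4 - 648*x**5/5 + O(x**6)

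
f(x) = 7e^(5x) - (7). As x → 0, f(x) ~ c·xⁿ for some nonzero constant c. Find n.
1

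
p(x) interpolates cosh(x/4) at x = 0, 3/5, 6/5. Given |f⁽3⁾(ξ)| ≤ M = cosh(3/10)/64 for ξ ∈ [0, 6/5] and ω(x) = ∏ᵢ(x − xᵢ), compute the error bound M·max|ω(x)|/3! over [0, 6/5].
sqrt(3)*cosh(3/10)/8000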